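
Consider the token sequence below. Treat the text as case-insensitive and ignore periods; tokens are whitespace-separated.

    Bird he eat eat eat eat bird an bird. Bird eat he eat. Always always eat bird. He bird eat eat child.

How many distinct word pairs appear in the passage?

14

22 tokens → 21 bigram windows in total.
Repeated bigrams (each contributes count−1 duplicates):
  eat eat: 4
  bird eat: 2
  bird he: 2
  eat bird: 2
  he eat: 2
7 duplicate windows → 21 − 7 = 14 distinct.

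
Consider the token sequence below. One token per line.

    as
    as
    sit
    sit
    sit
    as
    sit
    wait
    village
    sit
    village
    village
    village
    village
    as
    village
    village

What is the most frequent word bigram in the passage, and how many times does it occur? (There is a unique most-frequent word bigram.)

Bigram frequencies (highest first):
  village village: 4
  as sit: 2
  sit sit: 2
  as as: 1
  sit as: 1
  sit wait: 1
  … (5 more, each ≤ 1)

"village village", 4 times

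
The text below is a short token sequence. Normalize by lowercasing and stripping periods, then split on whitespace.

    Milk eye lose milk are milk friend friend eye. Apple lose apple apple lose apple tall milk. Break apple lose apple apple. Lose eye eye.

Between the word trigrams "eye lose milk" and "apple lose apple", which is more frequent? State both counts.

"apple lose apple" (3 vs 1)

"eye lose milk": 1 occurrence
"apple lose apple": 3 occurrences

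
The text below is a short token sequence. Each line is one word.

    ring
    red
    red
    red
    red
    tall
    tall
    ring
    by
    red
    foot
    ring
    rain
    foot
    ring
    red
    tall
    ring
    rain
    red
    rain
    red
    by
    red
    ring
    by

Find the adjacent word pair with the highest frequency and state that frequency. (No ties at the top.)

Bigram frequencies (highest first):
  red red: 3
  ring red: 2
  red tall: 2
  tall ring: 2
  ring by: 2
  by red: 2
  … (9 more, each ≤ 2)

"red red", 3 times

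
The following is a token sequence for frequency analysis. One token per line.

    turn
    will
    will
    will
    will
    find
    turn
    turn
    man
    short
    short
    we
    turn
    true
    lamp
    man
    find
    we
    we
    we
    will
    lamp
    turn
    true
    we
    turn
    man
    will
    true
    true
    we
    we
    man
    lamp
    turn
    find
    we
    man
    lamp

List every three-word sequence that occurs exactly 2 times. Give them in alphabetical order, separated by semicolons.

we man lamp; will will will

Trigram counts meeting the condition (exactly 2 times):
  we man lamp: 2
  will will will: 2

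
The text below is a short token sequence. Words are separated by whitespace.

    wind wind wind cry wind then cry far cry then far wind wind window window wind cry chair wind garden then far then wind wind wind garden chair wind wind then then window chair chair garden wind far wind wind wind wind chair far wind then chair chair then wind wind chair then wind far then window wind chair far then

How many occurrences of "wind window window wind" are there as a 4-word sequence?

Scanning the 58 overlapping 4-gram windows for "wind window window wind":
  position 13–16: wind window window wind

1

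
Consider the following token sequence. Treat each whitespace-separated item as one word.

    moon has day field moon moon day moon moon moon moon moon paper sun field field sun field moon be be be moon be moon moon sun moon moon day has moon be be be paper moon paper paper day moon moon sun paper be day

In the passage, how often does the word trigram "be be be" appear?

Scanning the 44 overlapping trigram windows for "be be be":
  position 20–22: be be be
  position 33–35: be be be

2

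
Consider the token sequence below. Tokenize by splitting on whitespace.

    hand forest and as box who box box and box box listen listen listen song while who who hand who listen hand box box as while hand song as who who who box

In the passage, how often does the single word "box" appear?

Scanning the 33 tokens for "box":
  position 5: box
  position 7: box
  position 8: box
  position 10: box
  position 11: box
  position 23: box
  position 24: box
  position 33: box

8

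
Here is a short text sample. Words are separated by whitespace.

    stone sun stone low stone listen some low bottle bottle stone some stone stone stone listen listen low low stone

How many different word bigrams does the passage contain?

20 tokens → 19 bigram windows in total.
Repeated bigrams (each contributes count−1 duplicates):
  low stone: 2
  stone listen: 2
  stone stone: 2
3 duplicate windows → 19 − 3 = 16 distinct.

16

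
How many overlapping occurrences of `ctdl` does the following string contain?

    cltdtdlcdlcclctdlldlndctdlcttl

2

Sliding a length-4 window over the 30 characters (27 positions):
  position 14–17: ctdl
  position 23–26: ctdl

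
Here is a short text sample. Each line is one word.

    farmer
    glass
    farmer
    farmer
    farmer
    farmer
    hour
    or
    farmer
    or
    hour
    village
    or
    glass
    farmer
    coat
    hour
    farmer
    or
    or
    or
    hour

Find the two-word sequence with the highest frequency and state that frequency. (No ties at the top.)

"farmer farmer", 3 times

Bigram frequencies (highest first):
  farmer farmer: 3
  glass farmer: 2
  farmer or: 2
  or hour: 2
  or or: 2
  farmer glass: 1
  … (9 more, each ≤ 1)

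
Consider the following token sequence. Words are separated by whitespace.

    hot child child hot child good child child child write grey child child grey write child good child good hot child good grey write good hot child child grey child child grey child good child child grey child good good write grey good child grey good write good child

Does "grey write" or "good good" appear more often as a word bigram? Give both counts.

"grey write": 2 occurrences
"good good": 1 occurrence

"grey write" (2 vs 1)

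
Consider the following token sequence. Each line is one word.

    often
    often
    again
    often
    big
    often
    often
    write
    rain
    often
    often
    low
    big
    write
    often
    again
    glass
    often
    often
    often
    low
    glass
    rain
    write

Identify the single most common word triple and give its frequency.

"often often low", 2 times

Trigram frequencies (highest first):
  often often low: 2
  often often again: 1
  often again often: 1
  again often big: 1
  often big often: 1
  big often often: 1
  … (15 more, each ≤ 1)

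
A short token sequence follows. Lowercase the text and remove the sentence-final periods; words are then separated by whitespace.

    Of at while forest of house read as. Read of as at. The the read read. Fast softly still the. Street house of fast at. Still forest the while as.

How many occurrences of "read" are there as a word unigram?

4

Scanning the 30 tokens for "read":
  position 7: read
  position 9: read
  position 15: read
  position 16: read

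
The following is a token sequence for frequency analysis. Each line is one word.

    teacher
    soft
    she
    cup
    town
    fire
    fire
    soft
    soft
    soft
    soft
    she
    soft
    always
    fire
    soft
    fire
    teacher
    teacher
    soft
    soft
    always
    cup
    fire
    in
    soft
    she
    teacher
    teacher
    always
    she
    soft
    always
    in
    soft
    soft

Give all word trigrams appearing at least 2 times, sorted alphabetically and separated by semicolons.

she soft always; soft soft soft

Trigram counts meeting the condition (at least 2 times):
  she soft always: 2
  soft soft soft: 2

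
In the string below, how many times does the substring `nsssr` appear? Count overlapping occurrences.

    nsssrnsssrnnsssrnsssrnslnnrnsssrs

5

Sliding a length-5 window over the 33 characters (29 positions):
  position 1–5: nsssr
  position 6–10: nsssr
  position 12–16: nsssr
  position 17–21: nsssr
  position 28–32: nsssr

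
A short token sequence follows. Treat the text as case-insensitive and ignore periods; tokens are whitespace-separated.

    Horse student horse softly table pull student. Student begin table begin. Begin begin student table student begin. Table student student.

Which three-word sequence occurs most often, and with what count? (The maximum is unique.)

Trigram frequencies (highest first):
  student begin table: 2
  horse student horse: 1
  student horse softly: 1
  horse softly table: 1
  softly table pull: 1
  table pull student: 1
  … (11 more, each ≤ 1)

"student begin table", 2 times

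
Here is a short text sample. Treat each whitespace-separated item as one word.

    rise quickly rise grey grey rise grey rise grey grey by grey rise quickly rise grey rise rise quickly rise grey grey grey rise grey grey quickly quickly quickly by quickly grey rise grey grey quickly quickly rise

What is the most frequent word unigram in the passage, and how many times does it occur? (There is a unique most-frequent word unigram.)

Unigram frequencies (highest first):
  grey: 15
  rise: 12
  quickly: 9
  by: 2

"grey", 15 times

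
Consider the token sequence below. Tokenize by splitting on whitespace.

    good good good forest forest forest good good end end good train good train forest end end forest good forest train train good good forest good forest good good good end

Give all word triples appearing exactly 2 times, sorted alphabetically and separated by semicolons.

forest good forest; forest good good; good forest good; good good end; good good forest; good good good

Trigram counts meeting the condition (exactly 2 times):
  forest good forest: 2
  forest good good: 2
  good forest good: 2
  good good end: 2
  good good forest: 2
  good good good: 2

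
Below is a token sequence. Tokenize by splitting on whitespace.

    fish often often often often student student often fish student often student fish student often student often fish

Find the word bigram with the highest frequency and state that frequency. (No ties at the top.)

"student often", 4 times

Bigram frequencies (highest first):
  student often: 4
  often often: 3
  often student: 3
  often fish: 2
  fish student: 2
  fish often: 1
  … (2 more, each ≤ 1)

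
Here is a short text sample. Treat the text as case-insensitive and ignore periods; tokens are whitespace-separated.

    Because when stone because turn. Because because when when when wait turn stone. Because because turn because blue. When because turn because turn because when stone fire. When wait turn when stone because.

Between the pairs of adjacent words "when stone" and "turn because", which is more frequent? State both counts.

"turn because" (4 vs 3)

"when stone": 3 occurrences
"turn because": 4 occurrences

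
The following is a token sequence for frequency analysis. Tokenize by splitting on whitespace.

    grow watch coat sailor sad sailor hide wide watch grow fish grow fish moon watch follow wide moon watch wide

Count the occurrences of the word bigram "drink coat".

0

Scanning the 19 overlapping bigram windows for "drink coat":
  (none found)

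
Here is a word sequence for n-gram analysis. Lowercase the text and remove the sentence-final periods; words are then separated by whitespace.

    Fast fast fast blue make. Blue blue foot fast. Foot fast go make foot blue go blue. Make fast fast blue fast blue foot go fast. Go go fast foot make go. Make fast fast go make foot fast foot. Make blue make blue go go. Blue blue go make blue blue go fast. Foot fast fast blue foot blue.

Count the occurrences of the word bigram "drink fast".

Scanning the 59 overlapping bigram windows for "drink fast":
  (none found)

0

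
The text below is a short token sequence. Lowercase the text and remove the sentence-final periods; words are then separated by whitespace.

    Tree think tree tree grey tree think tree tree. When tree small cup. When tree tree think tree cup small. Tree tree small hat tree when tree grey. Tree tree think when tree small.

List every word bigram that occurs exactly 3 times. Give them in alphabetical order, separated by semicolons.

think tree; tree small

Bigram counts meeting the condition (exactly 3 times):
  think tree: 3
  tree small: 3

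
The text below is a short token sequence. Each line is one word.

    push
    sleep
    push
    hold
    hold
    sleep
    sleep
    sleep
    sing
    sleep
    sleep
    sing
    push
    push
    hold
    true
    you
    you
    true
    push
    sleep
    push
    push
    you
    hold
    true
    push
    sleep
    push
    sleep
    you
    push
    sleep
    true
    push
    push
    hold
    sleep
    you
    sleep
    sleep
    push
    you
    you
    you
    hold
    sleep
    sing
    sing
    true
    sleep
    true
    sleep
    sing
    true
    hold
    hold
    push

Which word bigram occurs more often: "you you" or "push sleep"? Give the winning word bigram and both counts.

"push sleep" (5 vs 3)

"you you": 3 occurrences
"push sleep": 5 occurrences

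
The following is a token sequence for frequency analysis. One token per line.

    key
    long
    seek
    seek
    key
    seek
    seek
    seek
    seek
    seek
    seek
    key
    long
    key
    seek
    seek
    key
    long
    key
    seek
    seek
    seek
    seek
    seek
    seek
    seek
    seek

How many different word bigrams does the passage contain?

6

27 tokens → 26 bigram windows in total.
Repeated bigrams (each contributes count−1 duplicates):
  seek seek: 14
  key long: 3
  key seek: 3
  seek key: 3
  long key: 2
20 duplicate windows → 26 − 20 = 6 distinct.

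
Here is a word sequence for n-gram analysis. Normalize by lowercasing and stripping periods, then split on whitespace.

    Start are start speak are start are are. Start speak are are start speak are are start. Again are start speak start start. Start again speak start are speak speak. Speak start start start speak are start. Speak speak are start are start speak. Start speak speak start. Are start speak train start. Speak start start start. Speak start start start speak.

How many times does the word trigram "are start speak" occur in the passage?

7

Scanning the 60 overlapping trigram windows for "are start speak":
  position 2–4: are start speak
  position 8–10: are start speak
  position 12–14: are start speak
  position 19–21: are start speak
  position 36–38: are start speak
  position 42–44: are start speak
  position 49–51: are start speak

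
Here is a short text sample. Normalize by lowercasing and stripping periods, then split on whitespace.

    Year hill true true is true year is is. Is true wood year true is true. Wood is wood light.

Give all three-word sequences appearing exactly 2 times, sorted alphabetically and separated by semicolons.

Trigram counts meeting the condition (exactly 2 times):
  is true wood: 2
  true is true: 2

is true wood; true is true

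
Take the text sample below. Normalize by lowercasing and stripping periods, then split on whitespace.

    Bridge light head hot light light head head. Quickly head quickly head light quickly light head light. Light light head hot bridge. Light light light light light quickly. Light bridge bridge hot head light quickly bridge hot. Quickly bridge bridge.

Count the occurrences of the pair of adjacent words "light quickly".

3

Scanning the 39 overlapping bigram windows for "light quickly":
  position 13–14: light quickly
  position 27–28: light quickly
  position 34–35: light quickly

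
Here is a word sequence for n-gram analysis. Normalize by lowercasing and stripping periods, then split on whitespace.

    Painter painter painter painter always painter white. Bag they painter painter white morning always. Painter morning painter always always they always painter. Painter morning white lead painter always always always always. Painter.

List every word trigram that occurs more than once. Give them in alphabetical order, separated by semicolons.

always always always; painter always always; painter painter painter

Trigram counts meeting the condition (more than once):
  always always always: 2
  painter always always: 2
  painter painter painter: 2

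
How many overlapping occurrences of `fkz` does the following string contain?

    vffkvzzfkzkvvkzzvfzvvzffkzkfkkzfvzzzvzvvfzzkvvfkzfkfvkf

3

Sliding a length-3 window over the 55 characters (53 positions):
  position 8–10: fkz
  position 24–26: fkz
  position 47–49: fkz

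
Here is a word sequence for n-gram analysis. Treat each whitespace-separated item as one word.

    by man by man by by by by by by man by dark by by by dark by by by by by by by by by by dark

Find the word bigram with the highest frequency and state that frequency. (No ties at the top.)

Bigram frequencies (highest first):
  by by: 16
  by man: 3
  man by: 3
  by dark: 3
  dark by: 2

"by by", 16 times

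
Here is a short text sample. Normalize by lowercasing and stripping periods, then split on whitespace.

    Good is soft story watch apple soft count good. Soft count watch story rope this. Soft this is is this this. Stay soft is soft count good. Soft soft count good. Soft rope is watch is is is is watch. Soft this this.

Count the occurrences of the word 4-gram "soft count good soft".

Scanning the 40 overlapping 4-gram windows for "soft count good soft":
  position 7–10: soft count good soft
  position 25–28: soft count good soft
  position 29–32: soft count good soft

3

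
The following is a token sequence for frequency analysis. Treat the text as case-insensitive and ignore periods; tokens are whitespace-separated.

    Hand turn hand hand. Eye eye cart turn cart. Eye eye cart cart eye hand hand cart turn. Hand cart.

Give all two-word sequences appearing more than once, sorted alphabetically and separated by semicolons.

Bigram counts meeting the condition (more than once):
  cart eye: 2
  cart turn: 2
  eye cart: 2
  eye eye: 2
  hand cart: 2
  hand hand: 2
  turn hand: 2

cart eye; cart turn; eye cart; eye eye; hand cart; hand hand; turn hand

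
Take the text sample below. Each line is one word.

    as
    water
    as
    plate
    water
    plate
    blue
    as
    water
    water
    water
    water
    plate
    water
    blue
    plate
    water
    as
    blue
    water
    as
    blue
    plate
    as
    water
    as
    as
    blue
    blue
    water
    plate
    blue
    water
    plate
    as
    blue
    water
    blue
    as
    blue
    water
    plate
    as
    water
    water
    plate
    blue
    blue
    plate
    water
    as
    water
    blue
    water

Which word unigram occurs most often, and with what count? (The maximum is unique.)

Unigram frequencies (highest first):
  water: 19
  blue: 13
  as: 12
  plate: 10

"water", 19 times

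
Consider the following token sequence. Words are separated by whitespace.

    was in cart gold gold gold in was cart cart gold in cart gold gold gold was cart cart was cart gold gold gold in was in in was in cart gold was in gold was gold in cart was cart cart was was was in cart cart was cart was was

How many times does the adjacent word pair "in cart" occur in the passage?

5

Scanning the 51 overlapping bigram windows for "in cart":
  position 2–3: in cart
  position 12–13: in cart
  position 30–31: in cart
  position 38–39: in cart
  position 46–47: in cart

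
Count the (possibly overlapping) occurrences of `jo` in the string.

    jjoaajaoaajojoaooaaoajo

4

Sliding a length-2 window over the 23 characters (22 positions):
  position 2–3: jo
  position 11–12: jo
  position 13–14: jo
  position 22–23: jo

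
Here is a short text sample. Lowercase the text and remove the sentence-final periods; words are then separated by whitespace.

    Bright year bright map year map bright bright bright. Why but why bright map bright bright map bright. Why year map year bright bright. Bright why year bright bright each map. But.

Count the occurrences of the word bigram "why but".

1

Scanning the 31 overlapping bigram windows for "why but":
  position 10–11: why but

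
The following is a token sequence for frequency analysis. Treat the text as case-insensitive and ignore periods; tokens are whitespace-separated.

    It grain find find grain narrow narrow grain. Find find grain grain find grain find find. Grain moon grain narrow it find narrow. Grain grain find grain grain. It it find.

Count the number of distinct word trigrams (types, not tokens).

22

31 tokens → 29 trigram windows in total.
Repeated trigrams (each contributes count−1 duplicates):
  find find grain: 3
  grain find find: 3
  find grain grain: 2
  grain find grain: 2
  grain grain find: 2
7 duplicate windows → 29 − 7 = 22 distinct.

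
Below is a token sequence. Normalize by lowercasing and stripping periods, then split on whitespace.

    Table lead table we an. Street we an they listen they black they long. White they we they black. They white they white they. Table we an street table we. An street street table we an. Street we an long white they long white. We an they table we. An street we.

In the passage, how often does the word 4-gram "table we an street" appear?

Scanning the 49 overlapping 4-gram windows for "table we an street":
  position 3–6: table we an street
  position 25–28: table we an street
  position 29–32: table we an street
  position 34–37: table we an street
  position 48–51: table we an street

5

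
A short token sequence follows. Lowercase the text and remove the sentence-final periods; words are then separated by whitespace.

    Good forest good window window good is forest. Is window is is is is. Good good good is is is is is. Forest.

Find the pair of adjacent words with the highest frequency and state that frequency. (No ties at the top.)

Bigram frequencies (highest first):
  is is: 7
  good is: 2
  is forest: 2
  good good: 2
  good forest: 1
  forest good: 1
  … (7 more, each ≤ 1)

"is is", 7 times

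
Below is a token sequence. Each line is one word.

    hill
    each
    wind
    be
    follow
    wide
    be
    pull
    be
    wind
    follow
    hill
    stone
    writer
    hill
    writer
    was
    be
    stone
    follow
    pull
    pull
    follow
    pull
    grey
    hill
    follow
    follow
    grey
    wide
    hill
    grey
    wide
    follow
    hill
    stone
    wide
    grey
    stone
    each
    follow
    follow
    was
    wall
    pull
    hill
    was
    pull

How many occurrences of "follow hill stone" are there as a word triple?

2

Scanning the 46 overlapping trigram windows for "follow hill stone":
  position 11–13: follow hill stone
  position 34–36: follow hill stone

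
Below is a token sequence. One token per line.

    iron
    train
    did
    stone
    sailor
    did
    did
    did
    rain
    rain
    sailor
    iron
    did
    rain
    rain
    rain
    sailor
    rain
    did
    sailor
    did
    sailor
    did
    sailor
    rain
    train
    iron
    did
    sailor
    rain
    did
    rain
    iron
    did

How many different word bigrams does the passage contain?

17

34 tokens → 33 bigram windows in total.
Repeated bigrams (each contributes count−1 duplicates):
  did sailor: 4
  did rain: 3
  iron did: 3
  rain rain: 3
  sailor did: 3
  sailor rain: 3
  did did: 2
  rain did: 2
  … (1 more repeated)
16 duplicate windows → 33 − 16 = 17 distinct.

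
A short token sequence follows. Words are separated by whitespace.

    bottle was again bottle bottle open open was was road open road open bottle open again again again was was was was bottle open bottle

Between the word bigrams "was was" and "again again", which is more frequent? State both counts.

"was was": 4 occurrences
"again again": 2 occurrences

"was was" (4 vs 2)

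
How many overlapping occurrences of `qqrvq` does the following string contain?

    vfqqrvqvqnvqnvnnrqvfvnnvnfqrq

Sliding a length-5 window over the 29 characters (25 positions):
  position 3–7: qqrvq

1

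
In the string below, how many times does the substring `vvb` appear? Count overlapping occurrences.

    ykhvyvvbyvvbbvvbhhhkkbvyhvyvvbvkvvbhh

5

Sliding a length-3 window over the 37 characters (35 positions):
  position 6–8: vvb
  position 10–12: vvb
  position 14–16: vvb
  position 28–30: vvb
  position 33–35: vvb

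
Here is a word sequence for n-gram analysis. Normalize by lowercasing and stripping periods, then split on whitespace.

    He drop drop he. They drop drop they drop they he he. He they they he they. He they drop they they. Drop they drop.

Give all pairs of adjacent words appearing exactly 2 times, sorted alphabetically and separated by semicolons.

Bigram counts meeting the condition (exactly 2 times):
  drop drop: 2
  he he: 2
  they they: 2

drop drop; he he; they they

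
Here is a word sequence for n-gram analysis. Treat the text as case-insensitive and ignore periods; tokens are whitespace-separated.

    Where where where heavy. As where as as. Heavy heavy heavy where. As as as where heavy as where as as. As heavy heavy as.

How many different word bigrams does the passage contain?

25 tokens → 24 bigram windows in total.
Repeated bigrams (each contributes count−1 duplicates):
  as as: 5
  as where: 3
  heavy as: 3
  heavy heavy: 3
  where as: 3
  as heavy: 2
  where heavy: 2
  where where: 2
15 duplicate windows → 24 − 15 = 9 distinct.

9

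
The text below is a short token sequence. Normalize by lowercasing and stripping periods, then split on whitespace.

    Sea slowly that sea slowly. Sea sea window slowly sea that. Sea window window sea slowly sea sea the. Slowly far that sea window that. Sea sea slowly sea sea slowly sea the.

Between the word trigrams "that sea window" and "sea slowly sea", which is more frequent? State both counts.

"sea slowly sea" (4 vs 2)

"that sea window": 2 occurrences
"sea slowly sea": 4 occurrences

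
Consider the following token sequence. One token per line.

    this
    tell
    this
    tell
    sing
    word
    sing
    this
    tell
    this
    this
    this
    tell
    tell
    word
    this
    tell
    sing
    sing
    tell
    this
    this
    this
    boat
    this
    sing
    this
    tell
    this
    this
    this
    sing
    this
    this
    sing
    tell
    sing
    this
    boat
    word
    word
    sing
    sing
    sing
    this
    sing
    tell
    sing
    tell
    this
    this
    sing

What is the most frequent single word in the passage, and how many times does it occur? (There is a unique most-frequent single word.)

"this", 21 times

Unigram frequencies (highest first):
  this: 21
  sing: 14
  tell: 11
  word: 4
  boat: 2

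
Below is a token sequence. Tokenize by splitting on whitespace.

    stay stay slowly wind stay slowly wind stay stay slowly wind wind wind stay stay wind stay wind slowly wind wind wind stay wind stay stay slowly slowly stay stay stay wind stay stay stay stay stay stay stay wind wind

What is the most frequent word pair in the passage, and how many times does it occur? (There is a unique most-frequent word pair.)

"stay stay", 12 times

Bigram frequencies (highest first):
  stay stay: 12
  wind stay: 7
  wind wind: 5
  stay wind: 5
  stay slowly: 4
  slowly wind: 4
  … (3 more, each ≤ 1)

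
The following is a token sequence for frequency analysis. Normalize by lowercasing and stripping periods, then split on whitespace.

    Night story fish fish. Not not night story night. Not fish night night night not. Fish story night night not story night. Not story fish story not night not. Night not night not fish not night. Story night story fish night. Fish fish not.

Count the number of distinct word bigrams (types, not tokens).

44 tokens → 43 bigram windows in total.
Repeated bigrams (each contributes count−1 duplicates):
  night not: 7
  not night: 5
  night story: 4
  story night: 4
  fish not: 3
  night night: 3
  not fish: 3
  story fish: 3
  … (4 more repeated)
28 duplicate windows → 43 − 28 = 15 distinct.

15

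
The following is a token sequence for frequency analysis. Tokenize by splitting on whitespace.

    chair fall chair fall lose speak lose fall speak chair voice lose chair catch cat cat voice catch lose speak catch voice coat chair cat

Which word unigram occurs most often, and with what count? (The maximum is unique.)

Unigram frequencies (highest first):
  chair: 5
  lose: 4
  fall: 3
  speak: 3
  voice: 3
  catch: 3
  … (2 more, each ≤ 3)

"chair", 5 times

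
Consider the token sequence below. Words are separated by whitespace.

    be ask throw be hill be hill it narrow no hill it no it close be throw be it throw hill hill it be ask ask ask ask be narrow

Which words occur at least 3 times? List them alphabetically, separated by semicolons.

ask; be; hill; it; throw

Unigram counts meeting the condition (at least 3 times):
  ask: 5
  be: 7
  hill: 5
  it: 5
  throw: 3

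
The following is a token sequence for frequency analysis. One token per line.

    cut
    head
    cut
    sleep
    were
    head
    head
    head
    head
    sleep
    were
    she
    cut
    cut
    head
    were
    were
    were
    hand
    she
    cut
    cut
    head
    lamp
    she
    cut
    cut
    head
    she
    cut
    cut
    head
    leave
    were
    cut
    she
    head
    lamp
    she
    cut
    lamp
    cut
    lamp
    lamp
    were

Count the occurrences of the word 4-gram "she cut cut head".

4

Scanning the 42 overlapping 4-gram windows for "she cut cut head":
  position 12–15: she cut cut head
  position 20–23: she cut cut head
  position 25–28: she cut cut head
  position 29–32: she cut cut head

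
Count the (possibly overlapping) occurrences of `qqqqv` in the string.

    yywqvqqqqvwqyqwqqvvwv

Sliding a length-5 window over the 21 characters (17 positions):
  position 6–10: qqqqv

1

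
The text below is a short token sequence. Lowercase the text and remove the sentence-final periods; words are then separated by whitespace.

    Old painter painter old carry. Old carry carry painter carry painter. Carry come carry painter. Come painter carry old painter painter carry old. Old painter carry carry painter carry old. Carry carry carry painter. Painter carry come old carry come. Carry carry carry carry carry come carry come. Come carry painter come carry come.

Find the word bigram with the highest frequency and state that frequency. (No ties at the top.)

"carry carry", 8 times

Bigram frequencies (highest first):
  carry carry: 8
  painter carry: 7
  carry painter: 6
  carry come: 6
  come carry: 5
  old carry: 4
  … (9 more, each ≤ 4)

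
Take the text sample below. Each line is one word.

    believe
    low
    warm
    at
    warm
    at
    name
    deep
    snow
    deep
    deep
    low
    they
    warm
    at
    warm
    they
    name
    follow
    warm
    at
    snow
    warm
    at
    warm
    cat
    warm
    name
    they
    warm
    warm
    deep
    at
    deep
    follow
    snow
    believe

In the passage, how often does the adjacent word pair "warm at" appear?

Scanning the 36 overlapping bigram windows for "warm at":
  position 3–4: warm at
  position 5–6: warm at
  position 14–15: warm at
  position 20–21: warm at
  position 23–24: warm at

5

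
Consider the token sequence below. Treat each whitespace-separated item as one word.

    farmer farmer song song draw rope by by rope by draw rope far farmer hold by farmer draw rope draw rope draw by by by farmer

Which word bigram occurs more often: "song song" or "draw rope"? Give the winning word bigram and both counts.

"song song": 1 occurrence
"draw rope": 4 occurrences

"draw rope" (4 vs 1)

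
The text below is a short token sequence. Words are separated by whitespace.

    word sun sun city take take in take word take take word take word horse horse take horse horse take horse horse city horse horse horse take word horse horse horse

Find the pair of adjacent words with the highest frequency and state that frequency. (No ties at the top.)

Bigram frequencies (highest first):
  horse horse: 7
  take word: 4
  horse take: 3
  take take: 2
  word take: 2
  word horse: 2
  … (9 more, each ≤ 2)

"horse horse", 7 times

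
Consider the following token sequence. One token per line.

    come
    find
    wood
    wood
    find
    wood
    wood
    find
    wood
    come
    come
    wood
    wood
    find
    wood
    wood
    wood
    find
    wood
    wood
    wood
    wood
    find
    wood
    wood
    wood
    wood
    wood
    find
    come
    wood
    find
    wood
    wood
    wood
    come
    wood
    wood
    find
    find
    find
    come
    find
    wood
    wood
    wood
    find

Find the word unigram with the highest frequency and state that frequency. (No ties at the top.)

Unigram frequencies (highest first):
  wood: 28
  find: 13
  come: 6

"wood", 28 times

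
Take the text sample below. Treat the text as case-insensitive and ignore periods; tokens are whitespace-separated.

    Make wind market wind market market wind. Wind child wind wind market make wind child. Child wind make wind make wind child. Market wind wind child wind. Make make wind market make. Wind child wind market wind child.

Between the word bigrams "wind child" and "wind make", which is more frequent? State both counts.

"wind child": 6 occurrences
"wind make": 3 occurrences

"wind child" (6 vs 3)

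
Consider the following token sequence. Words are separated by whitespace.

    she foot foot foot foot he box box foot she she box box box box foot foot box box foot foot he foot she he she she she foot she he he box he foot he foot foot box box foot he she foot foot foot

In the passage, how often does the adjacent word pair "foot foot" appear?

Scanning the 45 overlapping bigram windows for "foot foot":
  position 2–3: foot foot
  position 3–4: foot foot
  position 4–5: foot foot
  position 16–17: foot foot
  position 20–21: foot foot
  position 37–38: foot foot
  position 44–45: foot foot
  position 45–46: foot foot

8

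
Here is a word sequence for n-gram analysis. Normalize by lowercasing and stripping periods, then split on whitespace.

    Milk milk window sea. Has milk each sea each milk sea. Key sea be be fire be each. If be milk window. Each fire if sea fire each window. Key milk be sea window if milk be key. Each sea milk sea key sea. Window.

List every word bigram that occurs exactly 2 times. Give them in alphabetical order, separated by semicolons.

Bigram counts meeting the condition (exactly 2 times):
  each sea: 2
  key sea: 2
  milk be: 2
  milk sea: 2
  milk window: 2
  sea key: 2
  sea window: 2

each sea; key sea; milk be; milk sea; milk window; sea key; sea window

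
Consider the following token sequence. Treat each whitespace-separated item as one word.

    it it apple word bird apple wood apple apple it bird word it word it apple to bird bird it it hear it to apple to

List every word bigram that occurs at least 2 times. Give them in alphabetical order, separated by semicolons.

apple to; it apple; it it; word it

Bigram counts meeting the condition (at least 2 times):
  apple to: 2
  it apple: 2
  it it: 2
  word it: 2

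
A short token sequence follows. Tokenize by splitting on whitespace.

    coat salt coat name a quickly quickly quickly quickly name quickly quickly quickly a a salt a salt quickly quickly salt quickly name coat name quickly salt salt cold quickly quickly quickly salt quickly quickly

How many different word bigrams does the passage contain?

18

35 tokens → 34 bigram windows in total.
Repeated bigrams (each contributes count−1 duplicates):
  quickly quickly: 9
  quickly salt: 3
  salt quickly: 3
  a salt: 2
  coat name: 2
  name quickly: 2
  quickly name: 2
16 duplicate windows → 34 − 16 = 18 distinct.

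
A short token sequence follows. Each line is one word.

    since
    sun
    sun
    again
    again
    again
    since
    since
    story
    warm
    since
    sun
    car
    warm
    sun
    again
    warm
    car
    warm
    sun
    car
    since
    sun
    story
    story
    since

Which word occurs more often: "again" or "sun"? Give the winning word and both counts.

"again": 4 occurrences
"sun": 6 occurrences

"sun" (6 vs 4)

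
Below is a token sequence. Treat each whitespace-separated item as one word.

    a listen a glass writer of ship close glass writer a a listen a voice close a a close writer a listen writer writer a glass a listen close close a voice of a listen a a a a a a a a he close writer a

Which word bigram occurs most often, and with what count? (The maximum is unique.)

"a a", 9 times

Bigram frequencies (highest first):
  a a: 9
  a listen: 5
  writer a: 4
  listen a: 3
  a glass: 2
  glass writer: 2
  … (18 more, each ≤ 2)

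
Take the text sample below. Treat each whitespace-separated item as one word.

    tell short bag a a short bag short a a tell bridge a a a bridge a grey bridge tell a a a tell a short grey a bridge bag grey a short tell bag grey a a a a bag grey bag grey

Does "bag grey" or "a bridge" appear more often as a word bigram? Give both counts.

"bag grey" (4 vs 2)

"bag grey": 4 occurrences
"a bridge": 2 occurrences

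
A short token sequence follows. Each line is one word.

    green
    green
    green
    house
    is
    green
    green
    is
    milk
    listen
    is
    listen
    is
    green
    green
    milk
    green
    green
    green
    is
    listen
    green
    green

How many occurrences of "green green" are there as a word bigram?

Scanning the 22 overlapping bigram windows for "green green":
  position 1–2: green green
  position 2–3: green green
  position 6–7: green green
  position 14–15: green green
  position 17–18: green green
  position 18–19: green green
  position 22–23: green green

7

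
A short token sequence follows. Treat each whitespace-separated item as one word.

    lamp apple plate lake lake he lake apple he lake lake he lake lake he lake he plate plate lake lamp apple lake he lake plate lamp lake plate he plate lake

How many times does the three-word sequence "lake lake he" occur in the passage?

3

Scanning the 30 overlapping trigram windows for "lake lake he":
  position 4–6: lake lake he
  position 10–12: lake lake he
  position 13–15: lake lake he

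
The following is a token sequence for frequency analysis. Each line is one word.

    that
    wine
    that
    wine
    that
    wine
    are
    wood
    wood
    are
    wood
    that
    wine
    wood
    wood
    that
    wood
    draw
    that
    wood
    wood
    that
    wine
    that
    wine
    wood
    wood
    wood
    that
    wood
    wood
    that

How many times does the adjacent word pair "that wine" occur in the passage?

Scanning the 31 overlapping bigram windows for "that wine":
  position 1–2: that wine
  position 3–4: that wine
  position 5–6: that wine
  position 12–13: that wine
  position 22–23: that wine
  position 24–25: that wine

6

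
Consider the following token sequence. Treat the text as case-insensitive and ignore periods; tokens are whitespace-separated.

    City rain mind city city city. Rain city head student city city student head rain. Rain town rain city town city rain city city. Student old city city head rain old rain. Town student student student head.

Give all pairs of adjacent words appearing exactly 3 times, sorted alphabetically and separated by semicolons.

city rain; rain city

Bigram counts meeting the condition (exactly 3 times):
  city rain: 3
  rain city: 3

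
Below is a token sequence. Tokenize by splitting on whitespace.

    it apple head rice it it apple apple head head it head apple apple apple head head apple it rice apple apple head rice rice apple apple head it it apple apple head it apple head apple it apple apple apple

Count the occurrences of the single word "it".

9

Scanning the 41 tokens for "it":
  position 1: it
  position 5: it
  position 6: it
  position 11: it
  position 19: it
  position 29: it
  position 30: it
  position 34: it
  position 38: it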